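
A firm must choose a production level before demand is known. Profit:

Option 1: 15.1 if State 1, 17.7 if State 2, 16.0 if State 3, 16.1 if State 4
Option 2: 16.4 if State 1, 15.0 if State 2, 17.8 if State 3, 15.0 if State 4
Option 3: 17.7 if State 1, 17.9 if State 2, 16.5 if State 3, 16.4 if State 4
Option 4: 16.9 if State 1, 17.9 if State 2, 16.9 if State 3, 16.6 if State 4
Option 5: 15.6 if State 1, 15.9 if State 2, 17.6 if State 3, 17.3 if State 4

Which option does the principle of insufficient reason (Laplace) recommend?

Option 3

Row averages: Option 1=16.225, Option 2=16.05, Option 3=17.125, Option 4=17.075, Option 5=16.6
Highest average = 17.125 → Option 3.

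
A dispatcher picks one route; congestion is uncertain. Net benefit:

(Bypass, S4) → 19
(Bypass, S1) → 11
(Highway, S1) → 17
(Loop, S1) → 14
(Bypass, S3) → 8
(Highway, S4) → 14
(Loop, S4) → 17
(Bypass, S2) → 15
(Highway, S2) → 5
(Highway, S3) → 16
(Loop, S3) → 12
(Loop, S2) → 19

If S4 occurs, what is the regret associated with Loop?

Best payoff under S4 is 19.
Regret = 19 − 17 = 2.

2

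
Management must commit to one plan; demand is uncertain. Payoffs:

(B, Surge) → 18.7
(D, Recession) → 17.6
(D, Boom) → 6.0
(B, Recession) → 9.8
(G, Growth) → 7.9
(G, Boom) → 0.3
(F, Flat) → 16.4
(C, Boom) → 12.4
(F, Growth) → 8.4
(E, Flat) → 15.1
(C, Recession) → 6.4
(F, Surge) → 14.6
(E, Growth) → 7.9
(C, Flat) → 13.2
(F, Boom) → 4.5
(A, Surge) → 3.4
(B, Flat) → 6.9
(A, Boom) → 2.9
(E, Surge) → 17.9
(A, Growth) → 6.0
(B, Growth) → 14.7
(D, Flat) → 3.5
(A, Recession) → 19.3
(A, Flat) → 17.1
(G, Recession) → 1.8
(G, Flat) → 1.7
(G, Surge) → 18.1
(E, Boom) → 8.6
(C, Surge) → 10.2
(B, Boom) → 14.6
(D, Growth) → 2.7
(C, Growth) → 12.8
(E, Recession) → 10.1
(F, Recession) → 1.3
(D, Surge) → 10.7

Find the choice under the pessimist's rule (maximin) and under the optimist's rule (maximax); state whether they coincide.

Row minima: A=2.9, B=6.9, C=6.4, D=2.7, E=7.9, F=1.3, G=0.3
Best worst-case = 7.9 → E.
Row maxima: A=19.3, B=18.7, C=13.2, D=17.6, E=17.9, F=16.4, G=18.1
Best best-case = 19.3 → A.

maximin → E; maximax → A (disagree)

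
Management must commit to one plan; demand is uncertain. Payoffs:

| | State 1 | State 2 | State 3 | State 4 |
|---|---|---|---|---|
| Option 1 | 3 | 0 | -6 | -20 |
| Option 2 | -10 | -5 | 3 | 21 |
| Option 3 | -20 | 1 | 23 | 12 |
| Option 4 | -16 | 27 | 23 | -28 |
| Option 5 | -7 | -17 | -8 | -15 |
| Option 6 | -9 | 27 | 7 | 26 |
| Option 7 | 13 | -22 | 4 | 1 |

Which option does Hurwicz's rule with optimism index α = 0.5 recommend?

Option 6

Option 1: 0.5·3 + 0.5·(-20) = -8.5
Option 2: 0.5·21 + 0.5·(-10) = 5.5
Option 3: 0.5·23 + 0.5·(-20) = 1.5
Option 4: 0.5·27 + 0.5·(-28) = -0.5
Option 5: 0.5·(-7) + 0.5·(-17) = -12
Option 6: 0.5·27 + 0.5·(-9) = 9
Option 7: 0.5·13 + 0.5·(-22) = -4.5
Highest Hurwicz score = 9 → Option 6.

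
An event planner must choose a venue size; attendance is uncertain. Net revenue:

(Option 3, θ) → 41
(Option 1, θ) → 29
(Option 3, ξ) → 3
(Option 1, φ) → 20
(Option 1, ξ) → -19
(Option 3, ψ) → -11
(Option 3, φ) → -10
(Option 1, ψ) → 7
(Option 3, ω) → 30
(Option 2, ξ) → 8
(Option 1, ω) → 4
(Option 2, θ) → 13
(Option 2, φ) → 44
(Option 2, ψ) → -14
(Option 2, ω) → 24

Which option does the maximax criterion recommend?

Option 2

Row maxima: Option 1=29, Option 2=44, Option 3=41
Best best-case = 44 → Option 2.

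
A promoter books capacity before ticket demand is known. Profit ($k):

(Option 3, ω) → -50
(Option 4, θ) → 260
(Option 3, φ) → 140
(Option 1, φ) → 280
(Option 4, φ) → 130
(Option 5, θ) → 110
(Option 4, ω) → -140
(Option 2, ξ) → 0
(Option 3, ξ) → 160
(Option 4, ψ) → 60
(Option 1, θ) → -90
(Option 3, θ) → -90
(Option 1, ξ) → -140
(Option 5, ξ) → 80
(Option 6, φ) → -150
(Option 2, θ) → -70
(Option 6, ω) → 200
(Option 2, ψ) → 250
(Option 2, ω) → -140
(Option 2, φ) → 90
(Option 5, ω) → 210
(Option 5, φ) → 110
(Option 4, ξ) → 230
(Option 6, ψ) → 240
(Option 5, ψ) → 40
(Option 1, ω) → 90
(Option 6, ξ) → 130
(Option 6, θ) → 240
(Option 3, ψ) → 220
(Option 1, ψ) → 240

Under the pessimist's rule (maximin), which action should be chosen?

Row minima: Option 1=-140, Option 2=-140, Option 3=-90, Option 4=-140, Option 5=40, Option 6=-150
Best worst-case = 40 → Option 5.

Option 5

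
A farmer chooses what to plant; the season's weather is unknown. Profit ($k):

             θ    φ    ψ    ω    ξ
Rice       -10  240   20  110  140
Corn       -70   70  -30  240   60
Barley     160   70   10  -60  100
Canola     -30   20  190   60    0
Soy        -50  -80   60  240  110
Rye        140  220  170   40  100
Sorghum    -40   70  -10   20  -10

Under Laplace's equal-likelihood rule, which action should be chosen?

Row averages: Rice=100, Corn=54, Barley=56, Canola=48, Soy=56, Rye=134, Sorghum=6
Highest average = 134 → Rye.

Rye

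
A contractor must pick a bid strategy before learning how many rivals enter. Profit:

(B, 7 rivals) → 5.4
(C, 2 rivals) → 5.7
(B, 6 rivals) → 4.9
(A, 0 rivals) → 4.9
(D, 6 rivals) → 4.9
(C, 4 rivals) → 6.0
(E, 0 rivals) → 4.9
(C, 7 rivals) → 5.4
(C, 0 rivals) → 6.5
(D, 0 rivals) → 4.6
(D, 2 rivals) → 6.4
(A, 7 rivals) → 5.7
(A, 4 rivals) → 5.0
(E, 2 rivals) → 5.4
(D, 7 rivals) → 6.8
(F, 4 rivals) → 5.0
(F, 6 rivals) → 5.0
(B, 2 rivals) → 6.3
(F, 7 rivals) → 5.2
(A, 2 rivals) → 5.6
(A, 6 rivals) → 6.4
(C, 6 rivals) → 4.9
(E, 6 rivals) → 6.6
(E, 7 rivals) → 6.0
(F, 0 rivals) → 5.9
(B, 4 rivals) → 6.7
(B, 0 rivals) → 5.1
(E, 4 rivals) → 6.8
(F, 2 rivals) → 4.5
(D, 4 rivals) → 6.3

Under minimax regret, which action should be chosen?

E

Column bests: 0 rivals=6.5, 2 rivals=6.4, 4 rivals=6.8, 6 rivals=6.6, 7 rivals=6.8.
A regrets: 1.6, 0.8, 1.8, 0.2, 1.1 → max 1.8
B regrets: 1.4, 0.1, 0.1, 1.7, 1.4 → max 1.7
C regrets: 0.0, 0.7, 0.8, 1.7, 1.4 → max 1.7
D regrets: 1.9, 0.0, 0.5, 1.7, 0.0 → max 1.9
E regrets: 1.6, 1.0, 0.0, 0.0, 0.8 → max 1.6
F regrets: 0.6, 1.9, 1.8, 1.6, 1.6 → max 1.9
Smallest max regret = 1.6 → E.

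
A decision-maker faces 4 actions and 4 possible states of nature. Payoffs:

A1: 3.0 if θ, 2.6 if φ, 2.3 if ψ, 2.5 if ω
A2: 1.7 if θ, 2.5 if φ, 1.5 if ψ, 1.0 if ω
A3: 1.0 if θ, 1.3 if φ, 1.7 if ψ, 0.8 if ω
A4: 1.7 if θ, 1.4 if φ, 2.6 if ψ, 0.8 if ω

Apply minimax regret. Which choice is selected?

A1

Column bests: θ=3.0, φ=2.6, ψ=2.6, ω=2.5.
A1 regrets: 0.0, 0.0, 0.3, 0.0 → max 0.3
A2 regrets: 1.3, 0.1, 1.1, 1.5 → max 1.5
A3 regrets: 2.0, 1.3, 0.9, 1.7 → max 2.0
A4 regrets: 1.3, 1.2, 0.0, 1.7 → max 1.7
Smallest max regret = 0.3 → A1.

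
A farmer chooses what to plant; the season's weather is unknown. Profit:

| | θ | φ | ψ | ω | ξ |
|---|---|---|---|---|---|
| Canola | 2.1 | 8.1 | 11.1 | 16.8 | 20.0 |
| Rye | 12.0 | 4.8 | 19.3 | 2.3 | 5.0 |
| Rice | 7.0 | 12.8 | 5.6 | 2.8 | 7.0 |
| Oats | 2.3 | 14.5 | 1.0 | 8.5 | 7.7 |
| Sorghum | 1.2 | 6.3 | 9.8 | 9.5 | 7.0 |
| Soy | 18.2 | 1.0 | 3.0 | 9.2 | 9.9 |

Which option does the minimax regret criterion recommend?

Rice

Column bests: θ=18.2, φ=14.5, ψ=19.3, ω=16.8, ξ=20.0.
Canola regrets: 16.1, 6.4, 8.2, 0.0, 0.0 → max 16.1
Rye regrets: 6.2, 9.7, 0.0, 14.5, 15.0 → max 15.0
Rice regrets: 11.2, 1.7, 13.7, 14.0, 13.0 → max 14.0
Oats regrets: 15.9, 0.0, 18.3, 8.3, 12.3 → max 18.3
Sorghum regrets: 17.0, 8.2, 9.5, 7.3, 13.0 → max 17.0
Soy regrets: 0.0, 13.5, 16.3, 7.6, 10.1 → max 16.3
Smallest max regret = 14.0 → Rice.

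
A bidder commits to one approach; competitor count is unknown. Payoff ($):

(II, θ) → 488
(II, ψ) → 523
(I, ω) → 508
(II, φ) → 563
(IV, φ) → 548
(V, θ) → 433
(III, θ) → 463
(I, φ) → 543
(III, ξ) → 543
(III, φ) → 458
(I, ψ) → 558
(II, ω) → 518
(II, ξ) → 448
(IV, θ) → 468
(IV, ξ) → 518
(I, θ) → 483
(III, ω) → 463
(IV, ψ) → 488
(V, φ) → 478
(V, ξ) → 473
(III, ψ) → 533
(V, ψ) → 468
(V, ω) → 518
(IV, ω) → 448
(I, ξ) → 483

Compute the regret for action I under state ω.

Best payoff under ω is 518.
Regret = 518 − 508 = 10.

10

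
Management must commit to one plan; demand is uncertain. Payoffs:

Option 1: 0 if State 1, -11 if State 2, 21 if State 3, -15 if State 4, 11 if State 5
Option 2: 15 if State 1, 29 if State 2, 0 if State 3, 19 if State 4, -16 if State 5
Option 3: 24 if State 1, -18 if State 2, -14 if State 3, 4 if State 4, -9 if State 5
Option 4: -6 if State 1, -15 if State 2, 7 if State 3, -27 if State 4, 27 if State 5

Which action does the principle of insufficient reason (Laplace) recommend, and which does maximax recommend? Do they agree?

Row averages: Option 1=1.2, Option 2=9.4, Option 3=-2.6, Option 4=-2.8
Highest average = 9.4 → Option 2.
Row maxima: Option 1=21, Option 2=29, Option 3=24, Option 4=27
Best best-case = 29 → Option 2.

laplace → Option 2; maximax → Option 2 (agree)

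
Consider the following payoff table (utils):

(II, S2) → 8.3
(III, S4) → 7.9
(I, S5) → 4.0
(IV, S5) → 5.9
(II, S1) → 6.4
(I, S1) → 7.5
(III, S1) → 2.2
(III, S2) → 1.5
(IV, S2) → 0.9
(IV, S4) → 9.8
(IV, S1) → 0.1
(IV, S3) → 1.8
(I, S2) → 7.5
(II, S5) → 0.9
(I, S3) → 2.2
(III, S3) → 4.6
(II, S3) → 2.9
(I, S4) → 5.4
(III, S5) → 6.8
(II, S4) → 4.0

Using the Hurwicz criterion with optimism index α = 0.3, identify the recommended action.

I

I: 0.3·7.5 + 0.7·2.2 = 3.79
II: 0.3·8.3 + 0.7·0.9 = 3.12
III: 0.3·7.9 + 0.7·1.5 = 3.42
IV: 0.3·9.8 + 0.7·0.1 = 3.01
Highest Hurwicz score = 3.79 → I.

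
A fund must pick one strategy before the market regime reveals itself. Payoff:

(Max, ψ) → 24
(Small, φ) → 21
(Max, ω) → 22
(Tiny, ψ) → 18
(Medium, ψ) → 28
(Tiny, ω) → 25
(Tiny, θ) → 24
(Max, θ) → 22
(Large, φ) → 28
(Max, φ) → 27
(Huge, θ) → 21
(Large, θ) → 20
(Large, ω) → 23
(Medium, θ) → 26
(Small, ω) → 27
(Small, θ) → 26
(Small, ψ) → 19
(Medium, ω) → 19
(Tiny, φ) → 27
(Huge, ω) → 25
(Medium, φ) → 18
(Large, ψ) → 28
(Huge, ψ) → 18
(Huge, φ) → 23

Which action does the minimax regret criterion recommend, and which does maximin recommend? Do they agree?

Column bests: θ=26, φ=28, ψ=28, ω=27.
Tiny regrets: 2, 1, 10, 2 → max 10
Small regrets: 0, 7, 9, 0 → max 9
Medium regrets: 0, 10, 0, 8 → max 10
Large regrets: 6, 0, 0, 4 → max 6
Huge regrets: 5, 5, 10, 2 → max 10
Max regrets: 4, 1, 4, 5 → max 5
Smallest max regret = 5 → Max.
Row minima: Tiny=18, Small=19, Medium=18, Large=20, Huge=18, Max=22
Best worst-case = 22 → Max.

minimax regret → Max; maximin → Max (agree)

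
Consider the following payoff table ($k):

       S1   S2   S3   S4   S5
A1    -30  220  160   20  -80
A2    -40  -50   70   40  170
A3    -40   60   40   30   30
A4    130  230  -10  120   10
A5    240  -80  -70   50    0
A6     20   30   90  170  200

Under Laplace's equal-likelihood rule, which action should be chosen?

A6

Row averages: A1=58, A2=38, A3=24, A4=96, A5=28, A6=102
Highest average = 102 → A6.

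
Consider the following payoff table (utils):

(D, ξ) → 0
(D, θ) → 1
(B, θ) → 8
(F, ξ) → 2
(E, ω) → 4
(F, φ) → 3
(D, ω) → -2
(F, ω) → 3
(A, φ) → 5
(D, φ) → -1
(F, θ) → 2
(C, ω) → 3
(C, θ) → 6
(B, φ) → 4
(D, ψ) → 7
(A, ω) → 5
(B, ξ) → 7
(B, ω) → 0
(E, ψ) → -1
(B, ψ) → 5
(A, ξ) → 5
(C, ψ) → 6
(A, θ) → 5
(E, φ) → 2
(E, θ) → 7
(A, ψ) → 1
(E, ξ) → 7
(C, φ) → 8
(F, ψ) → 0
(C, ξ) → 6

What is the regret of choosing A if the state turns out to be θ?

Best payoff under θ is 8.
Regret = 8 − 5 = 3.

3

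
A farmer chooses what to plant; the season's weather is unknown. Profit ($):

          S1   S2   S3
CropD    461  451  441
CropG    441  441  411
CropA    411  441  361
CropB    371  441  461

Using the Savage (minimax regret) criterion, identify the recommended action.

Column bests: S1=461, S2=451, S3=461.
CropD regrets: 0, 0, 20 → max 20
CropG regrets: 20, 10, 50 → max 50
CropA regrets: 50, 10, 100 → max 100
CropB regrets: 90, 10, 0 → max 90
Smallest max regret = 20 → CropD.

CropD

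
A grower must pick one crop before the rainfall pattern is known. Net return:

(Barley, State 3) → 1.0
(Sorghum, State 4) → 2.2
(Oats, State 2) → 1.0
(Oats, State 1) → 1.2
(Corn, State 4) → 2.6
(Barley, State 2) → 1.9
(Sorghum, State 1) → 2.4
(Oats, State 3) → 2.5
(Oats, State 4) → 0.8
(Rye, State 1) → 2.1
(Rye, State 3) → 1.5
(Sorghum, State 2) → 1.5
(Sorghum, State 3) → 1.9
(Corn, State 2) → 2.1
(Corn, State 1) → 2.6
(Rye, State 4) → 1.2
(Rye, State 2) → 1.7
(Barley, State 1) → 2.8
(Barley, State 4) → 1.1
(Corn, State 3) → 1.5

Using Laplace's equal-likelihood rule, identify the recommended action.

Row averages: Corn=2.2, Sorghum=2, Barley=1.7, Oats=1.375, Rye=1.625
Highest average = 2.2 → Corn.

Corn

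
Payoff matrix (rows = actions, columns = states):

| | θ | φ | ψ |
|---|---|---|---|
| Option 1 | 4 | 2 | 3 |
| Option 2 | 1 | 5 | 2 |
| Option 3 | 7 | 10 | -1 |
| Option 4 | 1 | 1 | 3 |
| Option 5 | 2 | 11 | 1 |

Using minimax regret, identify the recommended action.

Column bests: θ=7, φ=11, ψ=3.
Option 1 regrets: 3, 9, 0 → max 9
Option 2 regrets: 6, 6, 1 → max 6
Option 3 regrets: 0, 1, 4 → max 4
Option 4 regrets: 6, 10, 0 → max 10
Option 5 regrets: 5, 0, 2 → max 5
Smallest max regret = 4 → Option 3.

Option 3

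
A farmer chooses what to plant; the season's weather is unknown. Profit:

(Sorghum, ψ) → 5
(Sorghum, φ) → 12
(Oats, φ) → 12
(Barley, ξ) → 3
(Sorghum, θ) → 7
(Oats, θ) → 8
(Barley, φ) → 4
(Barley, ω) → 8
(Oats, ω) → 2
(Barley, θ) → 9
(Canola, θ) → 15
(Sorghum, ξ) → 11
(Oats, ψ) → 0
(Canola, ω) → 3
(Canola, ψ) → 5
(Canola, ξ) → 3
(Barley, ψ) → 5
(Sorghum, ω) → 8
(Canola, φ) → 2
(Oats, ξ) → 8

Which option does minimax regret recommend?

Oats

Column bests: θ=15, φ=12, ψ=5, ω=8, ξ=11.
Canola regrets: 0, 10, 0, 5, 8 → max 10
Oats regrets: 7, 0, 5, 6, 3 → max 7
Sorghum regrets: 8, 0, 0, 0, 0 → max 8
Barley regrets: 6, 8, 0, 0, 8 → max 8
Smallest max regret = 7 → Oats.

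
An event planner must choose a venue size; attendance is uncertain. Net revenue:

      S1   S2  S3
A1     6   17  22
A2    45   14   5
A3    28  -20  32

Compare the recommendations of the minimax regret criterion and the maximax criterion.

Column bests: S1=45, S2=17, S3=32.
A1 regrets: 39, 0, 10 → max 39
A2 regrets: 0, 3, 27 → max 27
A3 regrets: 17, 37, 0 → max 37
Smallest max regret = 27 → A2.
Row maxima: A1=22, A2=45, A3=32
Best best-case = 45 → A2.

minimax regret → A2; maximax → A2 (agree)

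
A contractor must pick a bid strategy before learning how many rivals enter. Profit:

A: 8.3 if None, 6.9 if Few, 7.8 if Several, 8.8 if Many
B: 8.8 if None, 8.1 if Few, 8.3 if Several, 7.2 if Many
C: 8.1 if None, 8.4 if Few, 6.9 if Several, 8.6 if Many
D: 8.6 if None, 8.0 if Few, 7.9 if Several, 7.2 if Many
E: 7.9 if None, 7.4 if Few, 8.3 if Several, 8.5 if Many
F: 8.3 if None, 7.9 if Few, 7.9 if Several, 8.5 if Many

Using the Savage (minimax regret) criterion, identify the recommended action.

Column bests: None=8.8, Few=8.4, Several=8.3, Many=8.8.
A regrets: 0.5, 1.5, 0.5, 0.0 → max 1.5
B regrets: 0.0, 0.3, 0.0, 1.6 → max 1.6
C regrets: 0.7, 0.0, 1.4, 0.2 → max 1.4
D regrets: 0.2, 0.4, 0.4, 1.6 → max 1.6
E regrets: 0.9, 1.0, 0.0, 0.3 → max 1.0
F regrets: 0.5, 0.5, 0.4, 0.3 → max 0.5
Smallest max regret = 0.5 → F.

F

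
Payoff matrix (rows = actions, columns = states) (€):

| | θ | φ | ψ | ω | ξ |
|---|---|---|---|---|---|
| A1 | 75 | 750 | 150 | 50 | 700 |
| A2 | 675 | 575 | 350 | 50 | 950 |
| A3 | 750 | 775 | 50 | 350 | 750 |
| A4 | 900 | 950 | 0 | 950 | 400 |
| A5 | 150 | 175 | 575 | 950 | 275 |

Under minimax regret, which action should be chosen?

A4

Column bests: θ=900, φ=950, ψ=575, ω=950, ξ=950.
A1 regrets: 825, 200, 425, 900, 250 → max 900
A2 regrets: 225, 375, 225, 900, 0 → max 900
A3 regrets: 150, 175, 525, 600, 200 → max 600
A4 regrets: 0, 0, 575, 0, 550 → max 575
A5 regrets: 750, 775, 0, 0, 675 → max 775
Smallest max regret = 575 → A4.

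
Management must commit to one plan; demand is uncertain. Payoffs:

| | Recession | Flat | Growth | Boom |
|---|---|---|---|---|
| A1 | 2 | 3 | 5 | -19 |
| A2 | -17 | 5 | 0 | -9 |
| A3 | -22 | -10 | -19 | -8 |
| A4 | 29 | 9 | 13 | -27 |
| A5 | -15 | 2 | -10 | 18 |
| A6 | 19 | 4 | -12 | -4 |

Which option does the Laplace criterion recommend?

A4

Row averages: A1=-2.25, A2=-5.25, A3=-14.75, A4=6, A5=-1.25, A6=1.75
Highest average = 6 → A4.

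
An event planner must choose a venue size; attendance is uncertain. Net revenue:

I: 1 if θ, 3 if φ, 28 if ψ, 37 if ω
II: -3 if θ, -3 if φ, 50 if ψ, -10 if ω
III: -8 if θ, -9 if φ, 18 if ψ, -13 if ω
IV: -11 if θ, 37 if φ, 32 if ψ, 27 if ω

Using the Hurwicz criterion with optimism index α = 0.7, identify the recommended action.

I: 0.7·37 + 0.3·1 = 26.2
II: 0.7·50 + 0.3·(-10) = 32
III: 0.7·18 + 0.3·(-13) = 8.7
IV: 0.7·37 + 0.3·(-11) = 22.6
Highest Hurwicz score = 32 → II.

II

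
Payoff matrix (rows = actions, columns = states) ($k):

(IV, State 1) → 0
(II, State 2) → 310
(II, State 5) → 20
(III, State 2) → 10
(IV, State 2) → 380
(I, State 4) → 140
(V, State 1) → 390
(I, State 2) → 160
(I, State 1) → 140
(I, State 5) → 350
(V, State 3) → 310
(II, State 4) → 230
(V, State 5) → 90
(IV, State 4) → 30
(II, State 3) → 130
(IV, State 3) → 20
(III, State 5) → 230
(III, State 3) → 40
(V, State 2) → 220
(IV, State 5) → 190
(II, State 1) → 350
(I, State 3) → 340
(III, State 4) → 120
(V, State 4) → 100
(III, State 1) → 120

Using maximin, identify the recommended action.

I

Row minima: I=140, II=20, III=10, IV=0, V=90
Best worst-case = 140 → I.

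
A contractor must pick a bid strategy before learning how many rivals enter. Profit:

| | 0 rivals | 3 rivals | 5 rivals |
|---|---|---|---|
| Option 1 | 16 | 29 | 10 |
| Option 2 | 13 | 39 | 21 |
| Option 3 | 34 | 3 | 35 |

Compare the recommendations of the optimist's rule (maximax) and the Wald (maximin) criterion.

Row maxima: Option 1=29, Option 2=39, Option 3=35
Best best-case = 39 → Option 2.
Row minima: Option 1=10, Option 2=13, Option 3=3
Best worst-case = 13 → Option 2.

maximax → Option 2; maximin → Option 2 (agree)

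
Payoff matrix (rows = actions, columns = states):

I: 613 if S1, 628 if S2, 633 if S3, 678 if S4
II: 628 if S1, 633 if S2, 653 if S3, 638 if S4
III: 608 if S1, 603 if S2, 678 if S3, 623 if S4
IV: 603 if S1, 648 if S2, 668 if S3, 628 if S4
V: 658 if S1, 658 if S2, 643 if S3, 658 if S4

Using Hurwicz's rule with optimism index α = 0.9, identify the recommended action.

I: 0.9·678 + 0.1·613 = 671.5
II: 0.9·653 + 0.1·628 = 650.5
III: 0.9·678 + 0.1·603 = 670.5
IV: 0.9·668 + 0.1·603 = 661.5
V: 0.9·658 + 0.1·643 = 656.5
Highest Hurwicz score = 671.5 → I.

I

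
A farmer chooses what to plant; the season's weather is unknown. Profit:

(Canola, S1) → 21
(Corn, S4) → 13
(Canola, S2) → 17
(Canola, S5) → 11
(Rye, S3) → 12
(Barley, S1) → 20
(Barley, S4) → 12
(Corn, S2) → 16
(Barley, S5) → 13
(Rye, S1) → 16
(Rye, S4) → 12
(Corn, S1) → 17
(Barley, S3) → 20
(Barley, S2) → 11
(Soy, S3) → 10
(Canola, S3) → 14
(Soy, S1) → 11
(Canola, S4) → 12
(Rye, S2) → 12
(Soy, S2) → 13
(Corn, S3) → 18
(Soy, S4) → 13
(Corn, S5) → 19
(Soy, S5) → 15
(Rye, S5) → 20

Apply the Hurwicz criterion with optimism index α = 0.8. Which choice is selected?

Canola

Barley: 0.8·20 + 0.2·11 = 18.2
Corn: 0.8·19 + 0.2·13 = 17.8
Rye: 0.8·20 + 0.2·12 = 18.4
Canola: 0.8·21 + 0.2·11 = 19
Soy: 0.8·15 + 0.2·10 = 14
Highest Hurwicz score = 19 → Canola.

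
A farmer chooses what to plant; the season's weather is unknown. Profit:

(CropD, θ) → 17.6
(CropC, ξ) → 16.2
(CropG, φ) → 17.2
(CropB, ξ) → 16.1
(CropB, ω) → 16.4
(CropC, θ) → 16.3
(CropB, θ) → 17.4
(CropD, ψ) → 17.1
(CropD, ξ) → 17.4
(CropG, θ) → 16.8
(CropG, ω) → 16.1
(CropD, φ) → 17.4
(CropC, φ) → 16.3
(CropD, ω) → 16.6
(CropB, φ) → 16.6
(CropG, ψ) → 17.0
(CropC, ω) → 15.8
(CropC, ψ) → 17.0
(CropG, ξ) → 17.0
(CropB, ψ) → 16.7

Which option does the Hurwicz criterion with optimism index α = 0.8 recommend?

CropD

CropB: 0.8·17.4 + 0.2·16.1 = 17.14
CropD: 0.8·17.6 + 0.2·16.6 = 17.4
CropC: 0.8·17.0 + 0.2·15.8 = 16.76
CropG: 0.8·17.2 + 0.2·16.1 = 16.98
Highest Hurwicz score = 17.4 → CropD.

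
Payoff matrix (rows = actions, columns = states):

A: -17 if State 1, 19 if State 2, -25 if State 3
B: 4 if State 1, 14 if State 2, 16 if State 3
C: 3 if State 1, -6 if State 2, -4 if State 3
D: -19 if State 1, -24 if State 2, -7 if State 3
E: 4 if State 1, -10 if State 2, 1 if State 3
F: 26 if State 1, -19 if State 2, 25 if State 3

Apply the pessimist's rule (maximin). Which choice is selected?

B

Row minima: A=-25, B=4, C=-6, D=-24, E=-10, F=-19
Best worst-case = 4 → B.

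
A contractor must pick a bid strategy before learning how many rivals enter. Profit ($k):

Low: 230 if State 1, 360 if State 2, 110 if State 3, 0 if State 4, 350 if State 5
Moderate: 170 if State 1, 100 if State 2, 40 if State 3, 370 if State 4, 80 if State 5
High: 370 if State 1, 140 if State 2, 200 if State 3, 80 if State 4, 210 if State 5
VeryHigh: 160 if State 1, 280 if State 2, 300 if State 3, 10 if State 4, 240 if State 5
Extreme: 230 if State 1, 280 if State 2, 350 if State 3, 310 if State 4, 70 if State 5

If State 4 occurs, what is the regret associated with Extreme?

60

Best payoff under State 4 is 370.
Regret = 370 − 310 = 60.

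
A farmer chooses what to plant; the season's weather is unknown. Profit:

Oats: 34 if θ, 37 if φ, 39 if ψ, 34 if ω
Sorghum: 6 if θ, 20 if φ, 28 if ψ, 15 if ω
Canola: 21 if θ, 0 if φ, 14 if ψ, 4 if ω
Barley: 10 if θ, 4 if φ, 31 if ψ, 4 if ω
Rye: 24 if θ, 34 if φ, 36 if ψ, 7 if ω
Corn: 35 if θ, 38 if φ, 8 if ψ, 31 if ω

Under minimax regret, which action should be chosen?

Column bests: θ=35, φ=38, ψ=39, ω=34.
Oats regrets: 1, 1, 0, 0 → max 1
Sorghum regrets: 29, 18, 11, 19 → max 29
Canola regrets: 14, 38, 25, 30 → max 38
Barley regrets: 25, 34, 8, 30 → max 34
Rye regrets: 11, 4, 3, 27 → max 27
Corn regrets: 0, 0, 31, 3 → max 31
Smallest max regret = 1 → Oats.

Oats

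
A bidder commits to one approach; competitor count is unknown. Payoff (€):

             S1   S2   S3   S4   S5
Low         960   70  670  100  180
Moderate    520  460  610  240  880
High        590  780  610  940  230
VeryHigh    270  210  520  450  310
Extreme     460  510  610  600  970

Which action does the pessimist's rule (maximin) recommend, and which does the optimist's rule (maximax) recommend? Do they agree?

Row minima: Low=70, Moderate=240, High=230, VeryHigh=210, Extreme=460
Best worst-case = 460 → Extreme.
Row maxima: Low=960, Moderate=880, High=940, VeryHigh=520, Extreme=970
Best best-case = 970 → Extreme.

maximin → Extreme; maximax → Extreme (agree)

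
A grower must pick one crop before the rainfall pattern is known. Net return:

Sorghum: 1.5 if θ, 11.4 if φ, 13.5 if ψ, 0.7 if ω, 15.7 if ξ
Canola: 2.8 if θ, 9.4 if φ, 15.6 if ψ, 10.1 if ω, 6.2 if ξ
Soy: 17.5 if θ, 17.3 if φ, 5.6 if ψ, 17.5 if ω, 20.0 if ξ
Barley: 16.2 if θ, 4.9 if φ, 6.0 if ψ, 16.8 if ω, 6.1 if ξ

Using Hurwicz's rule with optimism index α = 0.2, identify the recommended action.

Soy

Sorghum: 0.2·15.7 + 0.8·0.7 = 3.7
Canola: 0.2·15.6 + 0.8·2.8 = 5.36
Soy: 0.2·20.0 + 0.8·5.6 = 8.48
Barley: 0.2·16.8 + 0.8·4.9 = 7.28
Highest Hurwicz score = 8.48 → Soy.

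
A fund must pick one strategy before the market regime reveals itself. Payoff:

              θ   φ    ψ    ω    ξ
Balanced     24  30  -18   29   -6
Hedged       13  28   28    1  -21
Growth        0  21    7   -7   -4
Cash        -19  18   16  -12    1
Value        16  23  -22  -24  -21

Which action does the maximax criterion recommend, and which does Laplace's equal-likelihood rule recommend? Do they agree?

maximax → Balanced; laplace → Balanced (agree)

Row maxima: Balanced=30, Hedged=28, Growth=21, Cash=18, Value=23
Best best-case = 30 → Balanced.
Row averages: Balanced=11.8, Hedged=9.8, Growth=3.4, Cash=0.8, Value=-5.6
Highest average = 11.8 → Balanced.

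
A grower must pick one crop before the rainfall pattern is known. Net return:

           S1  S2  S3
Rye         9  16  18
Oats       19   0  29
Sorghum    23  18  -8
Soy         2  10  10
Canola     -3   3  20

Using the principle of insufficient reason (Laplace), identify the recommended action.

Oats

Row averages: Rye=43/3, Oats=16, Sorghum=11, Soy=22/3, Canola=20/3
Highest average = 16 → Oats.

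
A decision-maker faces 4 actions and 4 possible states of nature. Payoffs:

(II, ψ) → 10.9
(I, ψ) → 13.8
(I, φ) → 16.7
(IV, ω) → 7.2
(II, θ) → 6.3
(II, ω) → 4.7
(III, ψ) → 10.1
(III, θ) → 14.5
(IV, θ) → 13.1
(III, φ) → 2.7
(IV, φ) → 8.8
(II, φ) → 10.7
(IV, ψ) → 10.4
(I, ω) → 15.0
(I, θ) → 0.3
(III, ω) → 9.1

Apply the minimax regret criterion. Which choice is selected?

IV

Column bests: θ=14.5, φ=16.7, ψ=13.8, ω=15.0.
I regrets: 14.2, 0.0, 0.0, 0.0 → max 14.2
II regrets: 8.2, 6.0, 2.9, 10.3 → max 10.3
III regrets: 0.0, 14.0, 3.7, 5.9 → max 14.0
IV regrets: 1.4, 7.9, 3.4, 7.8 → max 7.9
Smallest max regret = 7.9 → IV.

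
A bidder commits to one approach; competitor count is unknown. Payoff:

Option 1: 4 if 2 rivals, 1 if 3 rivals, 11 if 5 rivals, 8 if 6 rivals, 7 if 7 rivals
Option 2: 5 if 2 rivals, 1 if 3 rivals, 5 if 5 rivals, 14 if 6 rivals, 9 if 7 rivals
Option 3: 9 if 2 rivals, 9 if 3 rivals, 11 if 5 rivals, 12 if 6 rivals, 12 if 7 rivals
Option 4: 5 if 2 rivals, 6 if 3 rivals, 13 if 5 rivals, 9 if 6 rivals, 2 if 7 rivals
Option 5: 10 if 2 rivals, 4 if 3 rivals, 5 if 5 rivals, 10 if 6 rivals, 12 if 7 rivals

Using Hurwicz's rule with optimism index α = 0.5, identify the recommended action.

Option 1: 0.5·11 + 0.5·1 = 6
Option 2: 0.5·14 + 0.5·1 = 7.5
Option 3: 0.5·12 + 0.5·9 = 10.5
Option 4: 0.5·13 + 0.5·2 = 7.5
Option 5: 0.5·12 + 0.5·4 = 8
Highest Hurwicz score = 10.5 → Option 3.

Option 3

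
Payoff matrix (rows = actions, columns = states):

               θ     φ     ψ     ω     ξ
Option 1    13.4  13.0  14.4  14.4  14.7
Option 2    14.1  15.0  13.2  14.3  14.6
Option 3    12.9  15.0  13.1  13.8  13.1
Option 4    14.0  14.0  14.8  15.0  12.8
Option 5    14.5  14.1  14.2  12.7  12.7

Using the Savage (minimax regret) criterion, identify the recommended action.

Option 2

Column bests: θ=14.5, φ=15.0, ψ=14.8, ω=15.0, ξ=14.7.
Option 1 regrets: 1.1, 2.0, 0.4, 0.6, 0.0 → max 2.0
Option 2 regrets: 0.4, 0.0, 1.6, 0.7, 0.1 → max 1.6
Option 3 regrets: 1.6, 0.0, 1.7, 1.2, 1.6 → max 1.7
Option 4 regrets: 0.5, 1.0, 0.0, 0.0, 1.9 → max 1.9
Option 5 regrets: 0.0, 0.9, 0.6, 2.3, 2.0 → max 2.3
Smallest max regret = 1.6 → Option 2.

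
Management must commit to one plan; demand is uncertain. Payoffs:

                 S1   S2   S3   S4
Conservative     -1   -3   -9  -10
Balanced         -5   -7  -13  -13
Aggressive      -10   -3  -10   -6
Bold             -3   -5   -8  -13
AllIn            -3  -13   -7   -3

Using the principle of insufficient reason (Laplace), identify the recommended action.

Row averages: Conservative=-5.75, Balanced=-9.5, Aggressive=-7.25, Bold=-7.25, AllIn=-6.5
Highest average = -5.75 → Conservative.

Conservative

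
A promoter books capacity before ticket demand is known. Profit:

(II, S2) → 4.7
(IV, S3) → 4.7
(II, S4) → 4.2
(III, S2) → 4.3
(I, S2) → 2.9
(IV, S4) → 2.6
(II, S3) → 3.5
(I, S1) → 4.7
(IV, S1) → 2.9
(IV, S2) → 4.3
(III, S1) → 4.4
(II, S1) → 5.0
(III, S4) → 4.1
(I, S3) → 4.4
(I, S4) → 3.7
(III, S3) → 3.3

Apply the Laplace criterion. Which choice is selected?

Row averages: I=3.925, II=4.35, III=4.025, IV=3.625
Highest average = 4.35 → II.

II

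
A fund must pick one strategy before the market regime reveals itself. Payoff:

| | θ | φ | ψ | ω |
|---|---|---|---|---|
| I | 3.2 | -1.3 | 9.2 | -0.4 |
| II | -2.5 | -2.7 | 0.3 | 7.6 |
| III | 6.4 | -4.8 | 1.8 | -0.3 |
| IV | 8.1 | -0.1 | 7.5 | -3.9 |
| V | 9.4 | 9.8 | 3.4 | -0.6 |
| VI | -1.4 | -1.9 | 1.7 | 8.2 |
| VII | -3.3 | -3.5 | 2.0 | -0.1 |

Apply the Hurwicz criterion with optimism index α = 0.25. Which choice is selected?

I: 0.25·9.2 + 0.75·(-1.3) = 1.325
II: 0.25·7.6 + 0.75·(-2.7) = -0.125
III: 0.25·6.4 + 0.75·(-4.8) = -2
IV: 0.25·8.1 + 0.75·(-3.9) = -0.9
V: 0.25·9.8 + 0.75·(-0.6) = 2
VI: 0.25·8.2 + 0.75·(-1.9) = 0.625
VII: 0.25·2.0 + 0.75·(-3.5) = -2.125
Highest Hurwicz score = 2 → V.

V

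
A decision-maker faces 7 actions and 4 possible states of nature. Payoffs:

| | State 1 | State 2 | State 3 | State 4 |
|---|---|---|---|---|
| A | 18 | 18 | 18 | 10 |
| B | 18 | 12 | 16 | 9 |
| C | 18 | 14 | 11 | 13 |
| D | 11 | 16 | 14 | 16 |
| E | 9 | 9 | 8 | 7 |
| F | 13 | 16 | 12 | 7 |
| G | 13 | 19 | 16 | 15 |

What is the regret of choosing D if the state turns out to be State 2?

3

Best payoff under State 2 is 19.
Regret = 19 − 16 = 3.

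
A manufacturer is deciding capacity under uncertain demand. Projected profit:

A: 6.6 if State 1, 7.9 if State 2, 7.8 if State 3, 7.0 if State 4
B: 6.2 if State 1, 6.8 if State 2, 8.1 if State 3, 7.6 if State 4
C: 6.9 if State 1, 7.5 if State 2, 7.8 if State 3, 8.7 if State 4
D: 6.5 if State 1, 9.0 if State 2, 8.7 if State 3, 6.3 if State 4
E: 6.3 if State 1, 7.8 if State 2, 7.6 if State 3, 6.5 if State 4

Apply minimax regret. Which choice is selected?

Column bests: State 1=6.9, State 2=9.0, State 3=8.7, State 4=8.7.
A regrets: 0.3, 1.1, 0.9, 1.7 → max 1.7
B regrets: 0.7, 2.2, 0.6, 1.1 → max 2.2
C regrets: 0.0, 1.5, 0.9, 0.0 → max 1.5
D regrets: 0.4, 0.0, 0.0, 2.4 → max 2.4
E regrets: 0.6, 1.2, 1.1, 2.2 → max 2.2
Smallest max regret = 1.5 → C.

C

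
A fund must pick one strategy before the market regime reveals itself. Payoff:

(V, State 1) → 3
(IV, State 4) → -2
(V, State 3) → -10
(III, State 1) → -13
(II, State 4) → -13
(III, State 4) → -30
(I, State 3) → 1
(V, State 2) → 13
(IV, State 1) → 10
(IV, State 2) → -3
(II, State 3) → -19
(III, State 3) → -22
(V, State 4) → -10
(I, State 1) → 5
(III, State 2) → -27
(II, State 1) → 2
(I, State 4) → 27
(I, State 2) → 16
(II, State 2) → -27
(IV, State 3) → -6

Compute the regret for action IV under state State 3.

7

Best payoff under State 3 is 1.
Regret = 1 − (-6) = 7.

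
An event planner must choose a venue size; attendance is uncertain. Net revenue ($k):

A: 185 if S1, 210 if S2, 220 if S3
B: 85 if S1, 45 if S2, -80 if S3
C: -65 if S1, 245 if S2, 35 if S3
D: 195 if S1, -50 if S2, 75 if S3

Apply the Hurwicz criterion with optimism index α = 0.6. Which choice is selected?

A

A: 0.6·220 + 0.4·185 = 206
B: 0.6·85 + 0.4·(-80) = 19
C: 0.6·245 + 0.4·(-65) = 121
D: 0.6·195 + 0.4·(-50) = 97
Highest Hurwicz score = 206 → A.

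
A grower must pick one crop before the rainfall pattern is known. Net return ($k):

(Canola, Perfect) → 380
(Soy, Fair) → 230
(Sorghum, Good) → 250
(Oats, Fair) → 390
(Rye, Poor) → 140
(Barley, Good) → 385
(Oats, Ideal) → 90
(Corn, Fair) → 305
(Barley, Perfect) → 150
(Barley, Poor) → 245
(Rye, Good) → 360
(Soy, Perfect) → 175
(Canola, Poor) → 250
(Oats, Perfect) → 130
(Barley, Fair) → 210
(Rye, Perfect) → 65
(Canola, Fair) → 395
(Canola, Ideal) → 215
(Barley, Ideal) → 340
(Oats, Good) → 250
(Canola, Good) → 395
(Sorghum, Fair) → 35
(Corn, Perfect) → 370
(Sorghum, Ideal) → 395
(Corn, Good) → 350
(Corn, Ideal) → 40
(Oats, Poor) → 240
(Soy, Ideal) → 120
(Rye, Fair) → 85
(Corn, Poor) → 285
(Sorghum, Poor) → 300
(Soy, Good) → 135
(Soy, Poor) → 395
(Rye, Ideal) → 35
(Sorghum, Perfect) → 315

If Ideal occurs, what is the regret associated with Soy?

Best payoff under Ideal is 395.
Regret = 395 − 120 = 275.

275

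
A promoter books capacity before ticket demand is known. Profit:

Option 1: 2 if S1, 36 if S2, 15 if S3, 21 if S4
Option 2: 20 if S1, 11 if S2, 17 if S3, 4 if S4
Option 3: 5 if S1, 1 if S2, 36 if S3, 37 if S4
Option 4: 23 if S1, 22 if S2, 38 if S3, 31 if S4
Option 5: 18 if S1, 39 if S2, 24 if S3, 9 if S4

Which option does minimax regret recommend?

Option 4

Column bests: S1=23, S2=39, S3=38, S4=37.
Option 1 regrets: 21, 3, 23, 16 → max 23
Option 2 regrets: 3, 28, 21, 33 → max 33
Option 3 regrets: 18, 38, 2, 0 → max 38
Option 4 regrets: 0, 17, 0, 6 → max 17
Option 5 regrets: 5, 0, 14, 28 → max 28
Smallest max regret = 17 → Option 4.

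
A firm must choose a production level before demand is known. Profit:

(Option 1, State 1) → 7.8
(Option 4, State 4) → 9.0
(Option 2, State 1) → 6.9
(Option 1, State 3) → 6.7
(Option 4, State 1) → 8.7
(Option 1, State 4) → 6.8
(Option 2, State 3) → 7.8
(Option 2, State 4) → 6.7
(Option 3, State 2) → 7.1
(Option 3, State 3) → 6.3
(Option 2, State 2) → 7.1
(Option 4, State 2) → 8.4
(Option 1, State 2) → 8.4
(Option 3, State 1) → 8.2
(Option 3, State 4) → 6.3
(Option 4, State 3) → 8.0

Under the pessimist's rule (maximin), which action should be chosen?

Row minima: Option 1=6.7, Option 2=6.7, Option 3=6.3, Option 4=8.0
Best worst-case = 8.0 → Option 4.

Option 4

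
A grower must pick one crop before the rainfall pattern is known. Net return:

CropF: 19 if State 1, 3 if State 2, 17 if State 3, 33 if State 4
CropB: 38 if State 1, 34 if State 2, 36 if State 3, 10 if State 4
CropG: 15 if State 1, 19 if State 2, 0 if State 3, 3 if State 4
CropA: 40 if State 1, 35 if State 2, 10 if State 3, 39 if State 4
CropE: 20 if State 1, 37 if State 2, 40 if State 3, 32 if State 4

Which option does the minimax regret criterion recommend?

Column bests: State 1=40, State 2=37, State 3=40, State 4=39.
CropF regrets: 21, 34, 23, 6 → max 34
CropB regrets: 2, 3, 4, 29 → max 29
CropG regrets: 25, 18, 40, 36 → max 40
CropA regrets: 0, 2, 30, 0 → max 30
CropE regrets: 20, 0, 0, 7 → max 20
Smallest max regret = 20 → CropE.

CropE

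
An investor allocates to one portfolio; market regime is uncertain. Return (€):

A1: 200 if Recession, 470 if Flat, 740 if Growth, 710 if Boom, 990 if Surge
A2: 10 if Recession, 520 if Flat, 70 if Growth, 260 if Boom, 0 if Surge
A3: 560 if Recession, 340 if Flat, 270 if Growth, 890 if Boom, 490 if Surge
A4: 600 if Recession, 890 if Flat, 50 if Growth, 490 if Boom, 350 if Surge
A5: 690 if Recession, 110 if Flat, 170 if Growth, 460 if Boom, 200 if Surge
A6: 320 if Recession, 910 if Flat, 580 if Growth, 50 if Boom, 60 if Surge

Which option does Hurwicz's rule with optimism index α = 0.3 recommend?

A1: 0.3·990 + 0.7·200 = 437
A2: 0.3·520 + 0.7·0 = 156
A3: 0.3·890 + 0.7·270 = 456
A4: 0.3·890 + 0.7·50 = 302
A5: 0.3·690 + 0.7·110 = 284
A6: 0.3·910 + 0.7·50 = 308
Highest Hurwicz score = 456 → A3.

A3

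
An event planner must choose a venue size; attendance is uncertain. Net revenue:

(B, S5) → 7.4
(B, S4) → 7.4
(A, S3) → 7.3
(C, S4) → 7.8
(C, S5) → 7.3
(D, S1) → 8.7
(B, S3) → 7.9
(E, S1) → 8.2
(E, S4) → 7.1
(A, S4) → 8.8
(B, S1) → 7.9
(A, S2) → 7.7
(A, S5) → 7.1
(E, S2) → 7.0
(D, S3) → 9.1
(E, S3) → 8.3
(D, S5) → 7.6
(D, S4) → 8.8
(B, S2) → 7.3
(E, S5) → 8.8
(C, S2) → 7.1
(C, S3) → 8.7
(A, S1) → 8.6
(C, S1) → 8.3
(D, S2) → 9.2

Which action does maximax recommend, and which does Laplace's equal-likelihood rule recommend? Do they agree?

maximax → D; laplace → D (agree)

Row maxima: A=8.8, B=7.9, C=8.7, D=9.2, E=8.8
Best best-case = 9.2 → D.
Row averages: A=7.9, B=7.58, C=7.84, D=8.68, E=7.88
Highest average = 8.68 → D.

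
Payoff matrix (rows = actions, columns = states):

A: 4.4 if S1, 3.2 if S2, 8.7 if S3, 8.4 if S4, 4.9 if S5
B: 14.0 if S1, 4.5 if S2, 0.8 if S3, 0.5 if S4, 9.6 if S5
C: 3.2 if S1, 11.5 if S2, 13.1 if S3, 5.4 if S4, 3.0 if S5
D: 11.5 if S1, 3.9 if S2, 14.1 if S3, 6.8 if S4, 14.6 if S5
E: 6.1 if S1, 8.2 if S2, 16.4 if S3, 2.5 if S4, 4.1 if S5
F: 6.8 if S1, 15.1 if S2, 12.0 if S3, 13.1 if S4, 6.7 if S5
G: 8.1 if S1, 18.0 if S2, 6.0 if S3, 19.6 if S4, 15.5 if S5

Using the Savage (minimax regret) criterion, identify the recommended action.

F

Column bests: S1=14.0, S2=18.0, S3=16.4, S4=19.6, S5=15.5.
A regrets: 9.6, 14.8, 7.7, 11.2, 10.6 → max 14.8
B regrets: 0.0, 13.5, 15.6, 19.1, 5.9 → max 19.1
C regrets: 10.8, 6.5, 3.3, 14.2, 12.5 → max 14.2
D regrets: 2.5, 14.1, 2.3, 12.8, 0.9 → max 14.1
E regrets: 7.9, 9.8, 0.0, 17.1, 11.4 → max 17.1
F regrets: 7.2, 2.9, 4.4, 6.5, 8.8 → max 8.8
G regrets: 5.9, 0.0, 10.4, 0.0, 0.0 → max 10.4
Smallest max regret = 8.8 → F.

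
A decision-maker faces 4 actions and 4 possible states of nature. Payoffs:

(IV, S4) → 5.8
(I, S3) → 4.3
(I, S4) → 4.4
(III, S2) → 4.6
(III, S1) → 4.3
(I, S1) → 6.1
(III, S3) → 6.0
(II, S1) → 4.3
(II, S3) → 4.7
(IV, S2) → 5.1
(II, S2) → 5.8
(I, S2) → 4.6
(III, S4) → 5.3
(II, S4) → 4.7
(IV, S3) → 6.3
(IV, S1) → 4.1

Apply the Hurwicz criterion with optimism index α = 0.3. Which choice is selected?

I

I: 0.3·6.1 + 0.7·4.3 = 4.84
II: 0.3·5.8 + 0.7·4.3 = 4.75
III: 0.3·6.0 + 0.7·4.3 = 4.81
IV: 0.3·6.3 + 0.7·4.1 = 4.76
Highest Hurwicz score = 4.84 → I.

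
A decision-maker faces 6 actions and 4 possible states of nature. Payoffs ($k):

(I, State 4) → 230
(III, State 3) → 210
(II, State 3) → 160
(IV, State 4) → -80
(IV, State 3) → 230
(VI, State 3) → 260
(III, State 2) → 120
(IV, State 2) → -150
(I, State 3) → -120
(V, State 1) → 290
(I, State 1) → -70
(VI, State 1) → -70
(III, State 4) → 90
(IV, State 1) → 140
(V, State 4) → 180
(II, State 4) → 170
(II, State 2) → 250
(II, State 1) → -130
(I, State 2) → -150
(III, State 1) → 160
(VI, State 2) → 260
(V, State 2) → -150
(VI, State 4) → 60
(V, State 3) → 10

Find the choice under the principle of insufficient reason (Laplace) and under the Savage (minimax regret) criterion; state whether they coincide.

Row averages: I=-27.5, II=112.5, III=145, IV=35, V=82.5, VI=127.5
Highest average = 145 → III.
Column bests: State 1=290, State 2=260, State 3=260, State 4=230.
I regrets: 360, 410, 380, 0 → max 410
II regrets: 420, 10, 100, 60 → max 420
III regrets: 130, 140, 50, 140 → max 140
IV regrets: 150, 410, 30, 310 → max 410
V regrets: 0, 410, 250, 50 → max 410
VI regrets: 360, 0, 0, 170 → max 360
Smallest max regret = 140 → III.

laplace → III; minimax regret → III (agree)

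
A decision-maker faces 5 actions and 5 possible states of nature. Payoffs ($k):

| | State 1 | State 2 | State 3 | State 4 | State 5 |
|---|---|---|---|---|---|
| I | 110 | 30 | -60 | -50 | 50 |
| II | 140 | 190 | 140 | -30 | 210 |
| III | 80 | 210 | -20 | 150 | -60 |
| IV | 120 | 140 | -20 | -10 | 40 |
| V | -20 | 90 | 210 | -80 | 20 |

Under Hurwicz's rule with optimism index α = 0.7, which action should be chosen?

I: 0.7·110 + 0.3·(-60) = 59
II: 0.7·210 + 0.3·(-30) = 138
III: 0.7·210 + 0.3·(-60) = 129
IV: 0.7·140 + 0.3·(-20) = 92
V: 0.7·210 + 0.3·(-80) = 123
Highest Hurwicz score = 138 → II.

II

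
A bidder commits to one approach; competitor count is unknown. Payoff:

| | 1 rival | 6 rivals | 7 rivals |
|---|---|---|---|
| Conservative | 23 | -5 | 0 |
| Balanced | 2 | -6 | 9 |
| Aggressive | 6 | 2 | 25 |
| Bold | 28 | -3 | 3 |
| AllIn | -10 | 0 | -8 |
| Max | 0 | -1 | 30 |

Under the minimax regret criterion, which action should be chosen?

Column bests: 1 rival=28, 6 rivals=2, 7 rivals=30.
Conservative regrets: 5, 7, 30 → max 30
Balanced regrets: 26, 8, 21 → max 26
Aggressive regrets: 22, 0, 5 → max 22
Bold regrets: 0, 5, 27 → max 27
AllIn regrets: 38, 2, 38 → max 38
Max regrets: 28, 3, 0 → max 28
Smallest max regret = 22 → Aggressive.

Aggressive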